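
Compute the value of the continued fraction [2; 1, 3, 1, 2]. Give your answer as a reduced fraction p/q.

39/14

Compute successive convergents:
a_0 = 2: 2/1
a_1 = 1: 3/1
a_2 = 3: 11/4
a_3 = 1: 14/5
a_4 = 2: 39/14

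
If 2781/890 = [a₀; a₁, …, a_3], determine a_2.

55

⌊2781/890⌋ = 3, remainder 111
⌊890/111⌋ = 8, remainder 2
⌊111/2⌋ = 55, remainder 1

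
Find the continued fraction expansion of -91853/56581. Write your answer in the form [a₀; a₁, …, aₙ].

⌊-91853/56581⌋ = -2, remainder 21309
⌊56581/21309⌋ = 2, remainder 13963
⌊21309/13963⌋ = 1, remainder 7346
⌊13963/7346⌋ = 1, remainder 6617
⌊7346/6617⌋ = 1, remainder 729
⌊6617/729⌋ = 9, remainder 56
⌊729/56⌋ = 13, remainder 1
⌊56/1⌋ = 56, remainder 0

[-2; 2, 1, 1, 1, 9, 13, 56]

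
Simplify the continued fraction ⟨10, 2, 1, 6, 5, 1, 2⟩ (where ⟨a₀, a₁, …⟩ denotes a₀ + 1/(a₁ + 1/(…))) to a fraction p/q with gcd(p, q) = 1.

3612/349

Compute successive convergents:
a_0 = 10: 10/1
a_1 = 2: 21/2
a_2 = 1: 31/3
a_3 = 6: 207/20
a_4 = 5: 1066/103
a_5 = 1: 1273/123
a_6 = 2: 3612/349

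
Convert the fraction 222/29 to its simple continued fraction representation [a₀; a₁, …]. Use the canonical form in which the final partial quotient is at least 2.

⌊222/29⌋ = 7, remainder 19
⌊29/19⌋ = 1, remainder 10
⌊19/10⌋ = 1, remainder 9
⌊10/9⌋ = 1, remainder 1
⌊9/1⌋ = 9, remainder 0

[7; 1, 1, 1, 9]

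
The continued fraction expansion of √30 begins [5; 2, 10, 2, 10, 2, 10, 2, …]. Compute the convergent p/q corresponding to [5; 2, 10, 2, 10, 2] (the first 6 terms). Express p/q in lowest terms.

a_0 = 5: 5/1
a_1 = 2: 11/2
a_2 = 10: 115/21
a_3 = 2: 241/44
a_4 = 10: 2525/461
a_5 = 2: 5291/966

5291/966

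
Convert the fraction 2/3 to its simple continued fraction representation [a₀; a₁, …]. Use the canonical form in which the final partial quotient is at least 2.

Run the Euclidean algorithm, recording each quotient:
2 = 0·3 + 2, so a_0 = 0
3 = 1·2 + 1, so a_1 = 1
2 = 2·1 + 0, so a_2 = 2

[0; 1, 2]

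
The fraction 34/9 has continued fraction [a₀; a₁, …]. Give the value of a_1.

34 ÷ 9 → quotient 3, remainder 7
9 ÷ 7 → quotient 1, remainder 2

1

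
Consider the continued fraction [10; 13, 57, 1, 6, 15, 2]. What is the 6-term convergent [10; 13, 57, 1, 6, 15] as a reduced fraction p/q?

804483/79835

a_0 = 10: 10/1
a_1 = 13: 131/13
a_2 = 57: 7477/742
a_3 = 1: 7608/755
a_4 = 6: 53125/5272
a_5 = 15: 804483/79835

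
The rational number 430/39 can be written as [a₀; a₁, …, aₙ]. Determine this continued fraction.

430 ÷ 39 → quotient 11, remainder 1
39 ÷ 1 → quotient 39, remainder 0

[11; 39]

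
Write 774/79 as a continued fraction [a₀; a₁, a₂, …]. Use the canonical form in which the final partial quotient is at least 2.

774 ÷ 79 → quotient 9, remainder 63
79 ÷ 63 → quotient 1, remainder 16
63 ÷ 16 → quotient 3, remainder 15
16 ÷ 15 → quotient 1, remainder 1
15 ÷ 1 → quotient 15, remainder 0

[9; 1, 3, 1, 15]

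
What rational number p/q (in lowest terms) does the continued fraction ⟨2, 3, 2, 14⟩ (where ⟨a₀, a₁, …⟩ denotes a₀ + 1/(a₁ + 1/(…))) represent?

Compute successive convergents:
a_0 = 2: 2/1
a_1 = 3: 7/3
a_2 = 2: 16/7
a_3 = 14: 231/101

231/101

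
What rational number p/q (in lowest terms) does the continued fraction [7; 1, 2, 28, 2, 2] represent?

3306/431

Start with 2.
2 + 1/(2/1) = 2 + 1/2 = 5/2
28 + 1/(5/2) = 28 + 2/5 = 142/5
2 + 1/(142/5) = 2 + 5/142 = 289/142
1 + 1/(289/142) = 1 + 142/289 = 431/289
7 + 1/(431/289) = 7 + 289/431 = 3306/431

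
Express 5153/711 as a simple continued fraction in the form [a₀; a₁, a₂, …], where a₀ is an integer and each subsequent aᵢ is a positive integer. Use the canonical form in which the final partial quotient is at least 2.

[7; 4, 25, 7]

Apply division with remainder until the remainder is 0:
5153 = 7·711 + 176, so a_0 = 7
711 = 4·176 + 7, so a_1 = 4
176 = 25·7 + 1, so a_2 = 25
7 = 7·1 + 0, so a_3 = 7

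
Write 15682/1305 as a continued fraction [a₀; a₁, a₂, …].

⌊15682/1305⌋ = 12, remainder 22
⌊1305/22⌋ = 59, remainder 7
⌊22/7⌋ = 3, remainder 1
⌊7/1⌋ = 7, remainder 0

[12; 59, 3, 7]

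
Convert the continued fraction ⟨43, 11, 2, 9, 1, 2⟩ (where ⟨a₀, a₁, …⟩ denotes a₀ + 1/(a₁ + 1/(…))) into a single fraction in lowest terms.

30161/700

Build up convergents one term at a time:
a_0 = 43: 43/1
a_1 = 11: 474/11
a_2 = 2: 991/23
a_3 = 9: 9393/218
a_4 = 1: 10384/241
a_5 = 2: 30161/700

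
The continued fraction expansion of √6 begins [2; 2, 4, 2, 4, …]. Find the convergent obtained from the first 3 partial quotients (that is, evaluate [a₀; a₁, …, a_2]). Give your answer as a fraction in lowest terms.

a_0 = 2: 2/1
a_1 = 2: 5/2
a_2 = 4: 22/9

22/9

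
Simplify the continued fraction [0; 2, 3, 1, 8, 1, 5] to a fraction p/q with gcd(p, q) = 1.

230/519

Start with 5.
1 + 1/(5/1) = 1 + 1/5 = 6/5
8 + 1/(6/5) = 8 + 5/6 = 53/6
1 + 1/(53/6) = 1 + 6/53 = 59/53
3 + 1/(59/53) = 3 + 53/59 = 230/59
2 + 1/(230/59) = 2 + 59/230 = 519/230
0 + 1/(519/230) = 0 + 230/519 = 230/519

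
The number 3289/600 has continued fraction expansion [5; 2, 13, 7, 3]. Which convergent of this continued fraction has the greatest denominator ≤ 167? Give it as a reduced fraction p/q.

List convergents until the denominator exceeds the bound:
a_0 = 5: 5/1  (≤ bound)
a_1 = 2: 11/2  (≤ bound)
a_2 = 13: 148/27  (≤ bound)
a_3 = 7: 1047/191  (> 167, stop)

148/27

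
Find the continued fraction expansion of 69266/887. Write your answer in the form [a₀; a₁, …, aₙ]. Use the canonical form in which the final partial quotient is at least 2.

Apply division with remainder until the remainder is 0:
⌊69266/887⌋ = 78, remainder 80
⌊887/80⌋ = 11, remainder 7
⌊80/7⌋ = 11, remainder 3
⌊7/3⌋ = 2, remainder 1
⌊3/1⌋ = 3, remainder 0

[78; 11, 11, 2, 3]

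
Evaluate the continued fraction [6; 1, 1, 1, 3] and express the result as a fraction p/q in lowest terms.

a_0 = 6: 6/1
a_1 = 1: 7/1
a_2 = 1: 13/2
a_3 = 1: 20/3
a_4 = 3: 73/11

73/11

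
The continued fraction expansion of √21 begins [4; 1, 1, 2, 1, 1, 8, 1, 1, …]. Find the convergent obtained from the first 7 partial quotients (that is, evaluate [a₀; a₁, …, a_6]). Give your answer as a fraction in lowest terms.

472/103

Starting at the tail and folding back:
Start with 8.
1 + 1/(8/1) = 1 + 1/8 = 9/8
1 + 1/(9/8) = 1 + 8/9 = 17/9
2 + 1/(17/9) = 2 + 9/17 = 43/17
1 + 1/(43/17) = 1 + 17/43 = 60/43
1 + 1/(60/43) = 1 + 43/60 = 103/60
4 + 1/(103/60) = 4 + 60/103 = 472/103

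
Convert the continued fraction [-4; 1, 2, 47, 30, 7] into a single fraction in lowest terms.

Start with 7.
30 + 1/(7/1) = 30 + 1/7 = 211/7
47 + 1/(211/7) = 47 + 7/211 = 9924/211
2 + 1/(9924/211) = 2 + 211/9924 = 20059/9924
1 + 1/(20059/9924) = 1 + 9924/20059 = 29983/20059
-4 + 1/(29983/20059) = -4 + 20059/29983 = -99873/29983

-99873/29983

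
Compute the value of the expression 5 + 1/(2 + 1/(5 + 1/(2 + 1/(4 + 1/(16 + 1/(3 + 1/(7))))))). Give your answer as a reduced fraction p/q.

Work from the innermost term outward:
Start with 7.
3 + 1/(7/1) = 3 + 1/7 = 22/7
16 + 1/(22/7) = 16 + 7/22 = 359/22
4 + 1/(359/22) = 4 + 22/359 = 1458/359
2 + 1/(1458/359) = 2 + 359/1458 = 3275/1458
5 + 1/(3275/1458) = 5 + 1458/3275 = 17833/3275
2 + 1/(17833/3275) = 2 + 3275/17833 = 38941/17833
5 + 1/(38941/17833) = 5 + 17833/38941 = 212538/38941

212538/38941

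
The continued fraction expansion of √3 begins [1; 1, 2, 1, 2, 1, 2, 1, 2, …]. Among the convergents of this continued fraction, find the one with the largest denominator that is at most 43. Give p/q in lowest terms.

a_0 = 1: 1/1  (≤ bound)
a_1 = 1: 2/1  (≤ bound)
a_2 = 2: 5/3  (≤ bound)
a_3 = 1: 7/4  (≤ bound)
a_4 = 2: 19/11  (≤ bound)
a_5 = 1: 26/15  (≤ bound)
a_6 = 2: 71/41  (≤ bound)
a_7 = 1: 97/56  (> 43, stop)

71/41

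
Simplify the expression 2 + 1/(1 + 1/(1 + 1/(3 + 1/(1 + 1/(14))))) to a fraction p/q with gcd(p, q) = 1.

a_0 = 2: 2/1
a_1 = 1: 3/1
a_2 = 1: 5/2
a_3 = 3: 18/7
a_4 = 1: 23/9
a_5 = 14: 340/133

340/133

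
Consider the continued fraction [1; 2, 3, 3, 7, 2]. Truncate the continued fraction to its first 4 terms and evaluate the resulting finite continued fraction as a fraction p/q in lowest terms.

Start with 3.
3 + 1/(3/1) = 3 + 1/3 = 10/3
2 + 1/(10/3) = 2 + 3/10 = 23/10
1 + 1/(23/10) = 1 + 10/23 = 33/23

33/23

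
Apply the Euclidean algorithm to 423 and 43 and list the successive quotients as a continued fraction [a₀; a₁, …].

[9; 1, 5, 7]

Apply division with remainder until the remainder is 0:
423 ÷ 43 → quotient 9, remainder 36
43 ÷ 36 → quotient 1, remainder 7
36 ÷ 7 → quotient 5, remainder 1
7 ÷ 1 → quotient 7, remainder 0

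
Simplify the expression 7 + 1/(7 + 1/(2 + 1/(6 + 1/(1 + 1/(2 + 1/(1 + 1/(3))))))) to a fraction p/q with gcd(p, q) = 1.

Build up convergents one term at a time:
a_0 = 7: 7/1
a_1 = 7: 50/7
a_2 = 2: 107/15
a_3 = 6: 692/97
a_4 = 1: 799/112
a_5 = 2: 2290/321
a_6 = 1: 3089/433
a_7 = 3: 11557/1620

11557/1620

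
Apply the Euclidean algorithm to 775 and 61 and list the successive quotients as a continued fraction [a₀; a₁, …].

⌊775/61⌋ = 12, remainder 43
⌊61/43⌋ = 1, remainder 18
⌊43/18⌋ = 2, remainder 7
⌊18/7⌋ = 2, remainder 4
⌊7/4⌋ = 1, remainder 3
⌊4/3⌋ = 1, remainder 1
⌊3/1⌋ = 3, remainder 0

[12; 1, 2, 2, 1, 1, 3]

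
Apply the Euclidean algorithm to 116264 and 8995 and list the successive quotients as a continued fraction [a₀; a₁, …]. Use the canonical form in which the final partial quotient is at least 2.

Repeatedly divide and take the remainder:
116264 = 12·8995 + 8324, so a_0 = 12
8995 = 1·8324 + 671, so a_1 = 1
8324 = 12·671 + 272, so a_2 = 12
671 = 2·272 + 127, so a_3 = 2
272 = 2·127 + 18, so a_4 = 2
127 = 7·18 + 1, so a_5 = 7
18 = 18·1 + 0, so a_6 = 18

[12; 1, 12, 2, 2, 7, 18]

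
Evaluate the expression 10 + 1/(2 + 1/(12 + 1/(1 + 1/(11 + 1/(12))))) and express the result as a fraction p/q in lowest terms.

a_0 = 10: 10/1
a_1 = 2: 21/2
a_2 = 12: 262/25
a_3 = 1: 283/27
a_4 = 11: 3375/322
a_5 = 12: 40783/3891

40783/3891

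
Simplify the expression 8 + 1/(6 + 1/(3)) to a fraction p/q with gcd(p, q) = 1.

155/19

Start with 3.
6 + 1/(3/1) = 6 + 1/3 = 19/3
8 + 1/(19/3) = 8 + 3/19 = 155/19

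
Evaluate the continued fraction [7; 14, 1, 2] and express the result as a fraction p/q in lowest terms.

a_0 = 7: 7/1
a_1 = 14: 99/14
a_2 = 1: 106/15
a_3 = 2: 311/44

311/44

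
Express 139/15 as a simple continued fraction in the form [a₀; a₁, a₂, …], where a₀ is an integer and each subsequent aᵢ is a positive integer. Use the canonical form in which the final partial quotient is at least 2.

139 ÷ 15 → quotient 9, remainder 4
15 ÷ 4 → quotient 3, remainder 3
4 ÷ 3 → quotient 1, remainder 1
3 ÷ 1 → quotient 3, remainder 0

[9; 3, 1, 3]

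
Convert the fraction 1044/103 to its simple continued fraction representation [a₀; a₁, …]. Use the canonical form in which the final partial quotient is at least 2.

⌊1044/103⌋ = 10, remainder 14
⌊103/14⌋ = 7, remainder 5
⌊14/5⌋ = 2, remainder 4
⌊5/4⌋ = 1, remainder 1
⌊4/1⌋ = 4, remainder 0

[10; 7, 2, 1, 4]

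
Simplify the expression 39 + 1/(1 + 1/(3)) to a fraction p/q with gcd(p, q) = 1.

a_0 = 39: 39/1
a_1 = 1: 40/1
a_2 = 3: 159/4

159/4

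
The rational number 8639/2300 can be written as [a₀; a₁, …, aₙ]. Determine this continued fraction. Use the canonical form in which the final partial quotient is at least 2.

Apply division with remainder until the remainder is 0:
8639 = 3·2300 + 1739, so a_0 = 3
2300 = 1·1739 + 561, so a_1 = 1
1739 = 3·561 + 56, so a_2 = 3
561 = 10·56 + 1, so a_3 = 10
56 = 56·1 + 0, so a_4 = 56

[3; 1, 3, 10, 56]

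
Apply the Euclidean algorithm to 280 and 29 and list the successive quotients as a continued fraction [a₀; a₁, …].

Apply division with remainder until the remainder is 0:
⌊280/29⌋ = 9, remainder 19
⌊29/19⌋ = 1, remainder 10
⌊19/10⌋ = 1, remainder 9
⌊10/9⌋ = 1, remainder 1
⌊9/1⌋ = 9, remainder 0

[9; 1, 1, 1, 9]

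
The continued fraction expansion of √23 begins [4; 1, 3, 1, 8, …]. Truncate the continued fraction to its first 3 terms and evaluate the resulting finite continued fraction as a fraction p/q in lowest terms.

Start with 3.
1 + 1/(3/1) = 1 + 1/3 = 4/3
4 + 1/(4/3) = 4 + 3/4 = 19/4

19/4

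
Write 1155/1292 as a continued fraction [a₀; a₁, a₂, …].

Run the Euclidean algorithm, recording each quotient:
⌊1155/1292⌋ = 0, remainder 1155
⌊1292/1155⌋ = 1, remainder 137
⌊1155/137⌋ = 8, remainder 59
⌊137/59⌋ = 2, remainder 19
⌊59/19⌋ = 3, remainder 2
⌊19/2⌋ = 9, remainder 1
⌊2/1⌋ = 2, remainder 0

[0; 1, 8, 2, 3, 9, 2]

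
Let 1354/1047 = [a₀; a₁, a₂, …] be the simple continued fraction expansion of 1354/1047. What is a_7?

2

Repeatedly divide and take the remainder:
1354 ÷ 1047 → quotient 1, remainder 307
1047 ÷ 307 → quotient 3, remainder 126
307 ÷ 126 → quotient 2, remainder 55
126 ÷ 55 → quotient 2, remainder 16
55 ÷ 16 → quotient 3, remainder 7
16 ÷ 7 → quotient 2, remainder 2
7 ÷ 2 → quotient 3, remainder 1
2 ÷ 1 → quotient 2, remainder 0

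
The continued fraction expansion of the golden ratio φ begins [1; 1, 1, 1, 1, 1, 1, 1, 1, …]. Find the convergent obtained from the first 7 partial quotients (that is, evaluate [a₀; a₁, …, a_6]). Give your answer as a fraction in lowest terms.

Start with 1.
1 + 1/(1/1) = 1 + 1/1 = 2/1
1 + 1/(2/1) = 1 + 1/2 = 3/2
1 + 1/(3/2) = 1 + 2/3 = 5/3
1 + 1/(5/3) = 1 + 3/5 = 8/5
1 + 1/(8/5) = 1 + 5/8 = 13/8
1 + 1/(13/8) = 1 + 8/13 = 21/13

21/13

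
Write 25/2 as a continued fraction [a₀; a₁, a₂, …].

[12; 2]

⌊25/2⌋ = 12, remainder 1
⌊2/1⌋ = 2, remainder 0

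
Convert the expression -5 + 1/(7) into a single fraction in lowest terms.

a_0 = -5: -5/1
a_1 = 7: -34/7

-34/7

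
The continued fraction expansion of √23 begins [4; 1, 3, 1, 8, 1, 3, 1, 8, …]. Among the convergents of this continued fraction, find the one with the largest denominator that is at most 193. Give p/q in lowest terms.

List convergents until the denominator exceeds the bound:
a_0 = 4: 4/1  (≤ bound)
a_1 = 1: 5/1  (≤ bound)
a_2 = 3: 19/4  (≤ bound)
a_3 = 1: 24/5  (≤ bound)
a_4 = 8: 211/44  (≤ bound)
a_5 = 1: 235/49  (≤ bound)
a_6 = 3: 916/191  (≤ bound)
a_7 = 1: 1151/240  (> 193, stop)

916/191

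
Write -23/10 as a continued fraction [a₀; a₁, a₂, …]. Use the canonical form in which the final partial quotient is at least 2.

⌊-23/10⌋ = -3, remainder 7
⌊10/7⌋ = 1, remainder 3
⌊7/3⌋ = 2, remainder 1
⌊3/1⌋ = 3, remainder 0

[-3; 1, 2, 3]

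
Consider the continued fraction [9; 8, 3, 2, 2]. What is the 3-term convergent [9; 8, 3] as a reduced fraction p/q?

228/25

a_0 = 9: 9/1
a_1 = 8: 73/8
a_2 = 3: 228/25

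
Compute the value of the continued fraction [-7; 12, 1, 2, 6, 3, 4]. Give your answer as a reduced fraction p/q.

-22736/3285

Starting at the tail and folding back:
Start with 4.
3 + 1/(4/1) = 3 + 1/4 = 13/4
6 + 1/(13/4) = 6 + 4/13 = 82/13
2 + 1/(82/13) = 2 + 13/82 = 177/82
1 + 1/(177/82) = 1 + 82/177 = 259/177
12 + 1/(259/177) = 12 + 177/259 = 3285/259
-7 + 1/(3285/259) = -7 + 259/3285 = -22736/3285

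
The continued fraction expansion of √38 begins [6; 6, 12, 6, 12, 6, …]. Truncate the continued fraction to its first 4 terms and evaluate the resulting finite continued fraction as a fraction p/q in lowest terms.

Work from the innermost term outward:
Start with 6.
12 + 1/(6/1) = 12 + 1/6 = 73/6
6 + 1/(73/6) = 6 + 6/73 = 444/73
6 + 1/(444/73) = 6 + 73/444 = 2737/444

2737/444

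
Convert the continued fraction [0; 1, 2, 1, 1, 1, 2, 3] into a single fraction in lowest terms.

a_0 = 0: 0/1
a_1 = 1: 1/1
a_2 = 2: 2/3
a_3 = 1: 3/4
a_4 = 1: 5/7
a_5 = 1: 8/11
a_6 = 2: 21/29
a_7 = 3: 71/98

71/98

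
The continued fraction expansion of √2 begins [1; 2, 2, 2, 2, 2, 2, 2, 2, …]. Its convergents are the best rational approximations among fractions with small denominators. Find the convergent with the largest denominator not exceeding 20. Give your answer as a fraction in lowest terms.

a_0 = 1: 1/1  (≤ bound)
a_1 = 2: 3/2  (≤ bound)
a_2 = 2: 7/5  (≤ bound)
a_3 = 2: 17/12  (≤ bound)
a_4 = 2: 41/29  (> 20, stop)

17/12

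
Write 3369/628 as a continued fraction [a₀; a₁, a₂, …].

[5; 2, 1, 2, 1, 7, 2, 3]

⌊3369/628⌋ = 5, remainder 229
⌊628/229⌋ = 2, remainder 170
⌊229/170⌋ = 1, remainder 59
⌊170/59⌋ = 2, remainder 52
⌊59/52⌋ = 1, remainder 7
⌊52/7⌋ = 7, remainder 3
⌊7/3⌋ = 2, remainder 1
⌊3/1⌋ = 3, remainder 0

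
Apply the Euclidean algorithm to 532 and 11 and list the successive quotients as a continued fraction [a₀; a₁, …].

532 = 48·11 + 4, so a_0 = 48
11 = 2·4 + 3, so a_1 = 2
4 = 1·3 + 1, so a_2 = 1
3 = 3·1 + 0, so a_3 = 3

[48; 2, 1, 3]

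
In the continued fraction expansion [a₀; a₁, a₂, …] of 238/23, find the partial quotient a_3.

238 = 10·23 + 8, so a_0 = 10
23 = 2·8 + 7, so a_1 = 2
8 = 1·7 + 1, so a_2 = 1
7 = 7·1 + 0, so a_3 = 7

7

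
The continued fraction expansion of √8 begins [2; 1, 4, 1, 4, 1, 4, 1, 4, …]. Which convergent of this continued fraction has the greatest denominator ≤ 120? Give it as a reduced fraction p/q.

List convergents until the denominator exceeds the bound:
a_0 = 2: 2/1  (≤ bound)
a_1 = 1: 3/1  (≤ bound)
a_2 = 4: 14/5  (≤ bound)
a_3 = 1: 17/6  (≤ bound)
a_4 = 4: 82/29  (≤ bound)
a_5 = 1: 99/35  (≤ bound)
a_6 = 4: 478/169  (> 120, stop)

99/35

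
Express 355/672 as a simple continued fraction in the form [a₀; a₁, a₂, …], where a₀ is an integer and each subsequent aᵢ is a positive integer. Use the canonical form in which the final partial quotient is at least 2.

355 ÷ 672 → quotient 0, remainder 355
672 ÷ 355 → quotient 1, remainder 317
355 ÷ 317 → quotient 1, remainder 38
317 ÷ 38 → quotient 8, remainder 13
38 ÷ 13 → quotient 2, remainder 12
13 ÷ 12 → quotient 1, remainder 1
12 ÷ 1 → quotient 12, remainder 0

[0; 1, 1, 8, 2, 1, 12]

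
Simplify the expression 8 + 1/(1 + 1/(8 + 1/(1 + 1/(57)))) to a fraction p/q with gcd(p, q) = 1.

Compute successive convergents:
a_0 = 8: 8/1
a_1 = 1: 9/1
a_2 = 8: 80/9
a_3 = 1: 89/10
a_4 = 57: 5153/579

5153/579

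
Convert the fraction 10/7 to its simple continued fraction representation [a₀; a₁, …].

Apply division with remainder until the remainder is 0:
10 = 1·7 + 3, so a_0 = 1
7 = 2·3 + 1, so a_1 = 2
3 = 3·1 + 0, so a_2 = 3

[1; 2, 3]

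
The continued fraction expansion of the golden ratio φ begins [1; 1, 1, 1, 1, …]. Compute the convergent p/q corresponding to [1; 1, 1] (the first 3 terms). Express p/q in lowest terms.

Collapse the nested fraction from the inside out:
Start with 1.
1 + 1/(1/1) = 1 + 1/1 = 2/1
1 + 1/(2/1) = 1 + 1/2 = 3/2

3/2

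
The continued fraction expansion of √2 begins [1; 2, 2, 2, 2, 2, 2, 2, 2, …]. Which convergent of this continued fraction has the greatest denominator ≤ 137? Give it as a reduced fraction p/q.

99/70

List convergents until the denominator exceeds the bound:
a_0 = 1: 1/1  (≤ bound)
a_1 = 2: 3/2  (≤ bound)
a_2 = 2: 7/5  (≤ bound)
a_3 = 2: 17/12  (≤ bound)
a_4 = 2: 41/29  (≤ bound)
a_5 = 2: 99/70  (≤ bound)
a_6 = 2: 239/169  (> 137, stop)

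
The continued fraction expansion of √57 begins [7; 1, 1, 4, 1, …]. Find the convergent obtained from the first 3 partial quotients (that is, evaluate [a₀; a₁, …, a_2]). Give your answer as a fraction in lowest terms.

15/2

Compute successive convergents:
a_0 = 7: 7/1
a_1 = 1: 8/1
a_2 = 1: 15/2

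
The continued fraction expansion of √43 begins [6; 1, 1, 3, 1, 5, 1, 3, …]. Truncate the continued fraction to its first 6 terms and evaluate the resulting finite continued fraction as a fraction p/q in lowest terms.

341/52

a_0 = 6: 6/1
a_1 = 1: 7/1
a_2 = 1: 13/2
a_3 = 3: 46/7
a_4 = 1: 59/9
a_5 = 5: 341/52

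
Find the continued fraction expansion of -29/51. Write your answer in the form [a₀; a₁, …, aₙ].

-29 = -1·51 + 22, so a_0 = -1
51 = 2·22 + 7, so a_1 = 2
22 = 3·7 + 1, so a_2 = 3
7 = 7·1 + 0, so a_3 = 7

[-1; 2, 3, 7]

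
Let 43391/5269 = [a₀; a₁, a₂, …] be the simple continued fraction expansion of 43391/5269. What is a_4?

43391 = 8·5269 + 1239, so a_0 = 8
5269 = 4·1239 + 313, so a_1 = 4
1239 = 3·313 + 300, so a_2 = 3
313 = 1·300 + 13, so a_3 = 1
300 = 23·13 + 1, so a_4 = 23

23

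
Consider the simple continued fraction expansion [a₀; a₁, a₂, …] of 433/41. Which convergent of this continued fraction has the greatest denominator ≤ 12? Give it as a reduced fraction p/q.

List convergents until the denominator exceeds the bound:
a_0 = 10: 10/1  (≤ bound)
a_1 = 1: 11/1  (≤ bound)
a_2 = 1: 21/2  (≤ bound)
a_3 = 3: 74/7  (≤ bound)
a_4 = 1: 95/9  (≤ bound)
a_5 = 1: 169/16  (> 12, stop)

95/9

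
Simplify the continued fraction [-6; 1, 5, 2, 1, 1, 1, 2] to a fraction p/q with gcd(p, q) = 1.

-691/134

a_0 = -6: -6/1
a_1 = 1: -5/1
a_2 = 5: -31/6
a_3 = 2: -67/13
a_4 = 1: -98/19
a_5 = 1: -165/32
a_6 = 1: -263/51
a_7 = 2: -691/134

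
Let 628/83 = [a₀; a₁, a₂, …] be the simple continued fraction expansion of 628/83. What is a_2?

628 ÷ 83 → quotient 7, remainder 47
83 ÷ 47 → quotient 1, remainder 36
47 ÷ 36 → quotient 1, remainder 11

1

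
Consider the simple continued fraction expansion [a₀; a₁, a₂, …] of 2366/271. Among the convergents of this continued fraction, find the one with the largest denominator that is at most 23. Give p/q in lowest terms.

List convergents until the denominator exceeds the bound:
a_0 = 8: 8/1  (≤ bound)
a_1 = 1: 9/1  (≤ bound)
a_2 = 2: 26/3  (≤ bound)
a_3 = 1: 35/4  (≤ bound)
a_4 = 2: 96/11  (≤ bound)
a_5 = 2: 227/26  (> 23, stop)

96/11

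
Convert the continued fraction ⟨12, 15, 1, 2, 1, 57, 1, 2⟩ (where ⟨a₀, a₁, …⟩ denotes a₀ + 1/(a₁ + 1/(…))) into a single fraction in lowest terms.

Start with 2.
1 + 1/(2/1) = 1 + 1/2 = 3/2
57 + 1/(3/2) = 57 + 2/3 = 173/3
1 + 1/(173/3) = 1 + 3/173 = 176/173
2 + 1/(176/173) = 2 + 173/176 = 525/176
1 + 1/(525/176) = 1 + 176/525 = 701/525
15 + 1/(701/525) = 15 + 525/701 = 11040/701
12 + 1/(11040/701) = 12 + 701/11040 = 133181/11040

133181/11040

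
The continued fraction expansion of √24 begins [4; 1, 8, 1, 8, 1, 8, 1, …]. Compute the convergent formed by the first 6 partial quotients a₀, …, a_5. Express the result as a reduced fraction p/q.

485/99

Compute successive convergents:
a_0 = 4: 4/1
a_1 = 1: 5/1
a_2 = 8: 44/9
a_3 = 1: 49/10
a_4 = 8: 436/89
a_5 = 1: 485/99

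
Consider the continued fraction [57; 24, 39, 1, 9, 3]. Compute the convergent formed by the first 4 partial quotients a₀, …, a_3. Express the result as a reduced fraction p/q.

a_0 = 57: 57/1
a_1 = 24: 1369/24
a_2 = 39: 53448/937
a_3 = 1: 54817/961

54817/961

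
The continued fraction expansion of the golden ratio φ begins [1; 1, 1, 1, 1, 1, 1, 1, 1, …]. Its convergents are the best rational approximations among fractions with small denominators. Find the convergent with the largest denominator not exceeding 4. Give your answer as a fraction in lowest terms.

a_0 = 1: 1/1  (≤ bound)
a_1 = 1: 2/1  (≤ bound)
a_2 = 1: 3/2  (≤ bound)
a_3 = 1: 5/3  (≤ bound)
a_4 = 1: 8/5  (> 4, stop)

5/3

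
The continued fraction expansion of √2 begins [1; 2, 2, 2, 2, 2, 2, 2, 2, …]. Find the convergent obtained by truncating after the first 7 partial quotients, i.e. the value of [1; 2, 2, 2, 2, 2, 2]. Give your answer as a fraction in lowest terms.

239/169

Start with 2.
2 + 1/(2/1) = 2 + 1/2 = 5/2
2 + 1/(5/2) = 2 + 2/5 = 12/5
2 + 1/(12/5) = 2 + 5/12 = 29/12
2 + 1/(29/12) = 2 + 12/29 = 70/29
2 + 1/(70/29) = 2 + 29/70 = 169/70
1 + 1/(169/70) = 1 + 70/169 = 239/169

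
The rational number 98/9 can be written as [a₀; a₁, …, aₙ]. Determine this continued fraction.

[10; 1, 8]

98 ÷ 9 → quotient 10, remainder 8
9 ÷ 8 → quotient 1, remainder 1
8 ÷ 1 → quotient 8, remainder 0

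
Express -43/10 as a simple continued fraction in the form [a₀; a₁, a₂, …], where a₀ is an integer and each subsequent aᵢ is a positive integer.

[-5; 1, 2, 3]

Apply division with remainder until the remainder is 0:
-43 ÷ 10 → quotient -5, remainder 7
10 ÷ 7 → quotient 1, remainder 3
7 ÷ 3 → quotient 2, remainder 1
3 ÷ 1 → quotient 3, remainder 0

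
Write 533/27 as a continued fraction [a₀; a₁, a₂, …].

[19; 1, 2, 1, 6]

533 ÷ 27 → quotient 19, remainder 20
27 ÷ 20 → quotient 1, remainder 7
20 ÷ 7 → quotient 2, remainder 6
7 ÷ 6 → quotient 1, remainder 1
6 ÷ 1 → quotient 6, remainder 0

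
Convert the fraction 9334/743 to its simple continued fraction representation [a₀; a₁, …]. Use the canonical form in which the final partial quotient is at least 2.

Repeatedly divide and take the remainder:
⌊9334/743⌋ = 12, remainder 418
⌊743/418⌋ = 1, remainder 325
⌊418/325⌋ = 1, remainder 93
⌊325/93⌋ = 3, remainder 46
⌊93/46⌋ = 2, remainder 1
⌊46/1⌋ = 46, remainder 0

[12; 1, 1, 3, 2, 46]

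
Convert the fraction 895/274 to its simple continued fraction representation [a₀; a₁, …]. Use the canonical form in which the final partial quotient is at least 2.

[3; 3, 1, 3, 18]

895 = 3·274 + 73, so a_0 = 3
274 = 3·73 + 55, so a_1 = 3
73 = 1·55 + 18, so a_2 = 1
55 = 3·18 + 1, so a_3 = 3
18 = 18·1 + 0, so a_4 = 18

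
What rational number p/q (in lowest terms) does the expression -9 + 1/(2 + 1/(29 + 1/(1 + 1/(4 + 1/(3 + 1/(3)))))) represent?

Start with 3.
3 + 1/(3/1) = 3 + 1/3 = 10/3
4 + 1/(10/3) = 4 + 3/10 = 43/10
1 + 1/(43/10) = 1 + 10/43 = 53/43
29 + 1/(53/43) = 29 + 43/53 = 1580/53
2 + 1/(1580/53) = 2 + 53/1580 = 3213/1580
-9 + 1/(3213/1580) = -9 + 1580/3213 = -27337/3213

-27337/3213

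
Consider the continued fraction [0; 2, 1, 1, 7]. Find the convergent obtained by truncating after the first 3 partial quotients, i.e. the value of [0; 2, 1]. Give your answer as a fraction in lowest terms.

1/3

a_0 = 0: 0/1
a_1 = 2: 1/2
a_2 = 1: 1/3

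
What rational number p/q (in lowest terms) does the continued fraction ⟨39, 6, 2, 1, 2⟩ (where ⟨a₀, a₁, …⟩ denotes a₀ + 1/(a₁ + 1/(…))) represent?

Start with 2.
1 + 1/(2/1) = 1 + 1/2 = 3/2
2 + 1/(3/2) = 2 + 2/3 = 8/3
6 + 1/(8/3) = 6 + 3/8 = 51/8
39 + 1/(51/8) = 39 + 8/51 = 1997/51

1997/51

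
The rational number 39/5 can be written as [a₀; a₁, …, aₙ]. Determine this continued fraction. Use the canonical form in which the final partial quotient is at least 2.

[7; 1, 4]

⌊39/5⌋ = 7, remainder 4
⌊5/4⌋ = 1, remainder 1
⌊4/1⌋ = 4, remainder 0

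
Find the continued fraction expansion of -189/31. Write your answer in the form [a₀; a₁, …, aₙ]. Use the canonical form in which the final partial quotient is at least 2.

[-7; 1, 9, 3]

Run the Euclidean algorithm, recording each quotient:
-189 = -7·31 + 28, so a_0 = -7
31 = 1·28 + 3, so a_1 = 1
28 = 9·3 + 1, so a_2 = 9
3 = 3·1 + 0, so a_3 = 3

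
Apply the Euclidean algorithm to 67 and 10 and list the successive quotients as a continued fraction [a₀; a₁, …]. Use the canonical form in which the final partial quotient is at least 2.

Run the Euclidean algorithm, recording each quotient:
67 = 6·10 + 7, so a_0 = 6
10 = 1·7 + 3, so a_1 = 1
7 = 2·3 + 1, so a_2 = 2
3 = 3·1 + 0, so a_3 = 3

[6; 1, 2, 3]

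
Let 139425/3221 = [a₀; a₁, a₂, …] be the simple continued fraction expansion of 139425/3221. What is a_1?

139425 = 43·3221 + 922, so a_0 = 43
3221 = 3·922 + 455, so a_1 = 3

3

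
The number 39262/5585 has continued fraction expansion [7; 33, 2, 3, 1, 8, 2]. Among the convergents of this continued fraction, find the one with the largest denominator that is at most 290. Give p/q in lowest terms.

1645/234

a_0 = 7: 7/1  (≤ bound)
a_1 = 33: 232/33  (≤ bound)
a_2 = 2: 471/67  (≤ bound)
a_3 = 3: 1645/234  (≤ bound)
a_4 = 1: 2116/301  (> 290, stop)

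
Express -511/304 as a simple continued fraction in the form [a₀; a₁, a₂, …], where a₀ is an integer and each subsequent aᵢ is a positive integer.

[-2; 3, 7, 2, 6]

⌊-511/304⌋ = -2, remainder 97
⌊304/97⌋ = 3, remainder 13
⌊97/13⌋ = 7, remainder 6
⌊13/6⌋ = 2, remainder 1
⌊6/1⌋ = 6, remainder 0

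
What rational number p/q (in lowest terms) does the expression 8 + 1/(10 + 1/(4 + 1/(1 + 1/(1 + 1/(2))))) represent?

1903/235

Start with 2.
1 + 1/(2/1) = 1 + 1/2 = 3/2
1 + 1/(3/2) = 1 + 2/3 = 5/3
4 + 1/(5/3) = 4 + 3/5 = 23/5
10 + 1/(23/5) = 10 + 5/23 = 235/23
8 + 1/(235/23) = 8 + 23/235 = 1903/235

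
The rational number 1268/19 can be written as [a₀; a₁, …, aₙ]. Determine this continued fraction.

Apply division with remainder until the remainder is 0:
1268 = 66·19 + 14, so a_0 = 66
19 = 1·14 + 5, so a_1 = 1
14 = 2·5 + 4, so a_2 = 2
5 = 1·4 + 1, so a_3 = 1
4 = 4·1 + 0, so a_4 = 4

[66; 1, 2, 1, 4]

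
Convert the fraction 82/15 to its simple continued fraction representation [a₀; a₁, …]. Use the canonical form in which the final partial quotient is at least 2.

[5; 2, 7]

Run the Euclidean algorithm, recording each quotient:
82 = 5·15 + 7, so a_0 = 5
15 = 2·7 + 1, so a_1 = 2
7 = 7·1 + 0, so a_2 = 7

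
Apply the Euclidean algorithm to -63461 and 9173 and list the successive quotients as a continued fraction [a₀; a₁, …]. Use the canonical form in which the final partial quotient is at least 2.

Run the Euclidean algorithm, recording each quotient:
-63461 ÷ 9173 → quotient -7, remainder 750
9173 ÷ 750 → quotient 12, remainder 173
750 ÷ 173 → quotient 4, remainder 58
173 ÷ 58 → quotient 2, remainder 57
58 ÷ 57 → quotient 1, remainder 1
57 ÷ 1 → quotient 57, remainder 0

[-7; 12, 4, 2, 1, 57]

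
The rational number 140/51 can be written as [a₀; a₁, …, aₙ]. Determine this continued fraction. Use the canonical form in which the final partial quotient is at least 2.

[2; 1, 2, 1, 12]

⌊140/51⌋ = 2, remainder 38
⌊51/38⌋ = 1, remainder 13
⌊38/13⌋ = 2, remainder 12
⌊13/12⌋ = 1, remainder 1
⌊12/1⌋ = 12, remainder 0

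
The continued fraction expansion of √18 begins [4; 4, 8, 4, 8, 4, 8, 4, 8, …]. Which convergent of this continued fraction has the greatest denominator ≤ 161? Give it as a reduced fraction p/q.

577/136

a_0 = 4: 4/1  (≤ bound)
a_1 = 4: 17/4  (≤ bound)
a_2 = 8: 140/33  (≤ bound)
a_3 = 4: 577/136  (≤ bound)
a_4 = 8: 4756/1121  (> 161, stop)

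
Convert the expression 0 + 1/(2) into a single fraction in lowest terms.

1/2

a_0 = 0: 0/1
a_1 = 2: 1/2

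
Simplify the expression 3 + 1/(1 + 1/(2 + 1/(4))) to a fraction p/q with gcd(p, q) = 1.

48/13

a_0 = 3: 3/1
a_1 = 1: 4/1
a_2 = 2: 11/3
a_3 = 4: 48/13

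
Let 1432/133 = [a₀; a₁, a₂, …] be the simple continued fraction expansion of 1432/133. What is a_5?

Apply division with remainder until the remainder is 0:
1432 ÷ 133 → quotient 10, remainder 102
133 ÷ 102 → quotient 1, remainder 31
102 ÷ 31 → quotient 3, remainder 9
31 ÷ 9 → quotient 3, remainder 4
9 ÷ 4 → quotient 2, remainder 1
4 ÷ 1 → quotient 4, remainder 0

4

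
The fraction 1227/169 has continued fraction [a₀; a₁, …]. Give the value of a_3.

Run the Euclidean algorithm, recording each quotient:
1227 = 7·169 + 44, so a_0 = 7
169 = 3·44 + 37, so a_1 = 3
44 = 1·37 + 7, so a_2 = 1
37 = 5·7 + 2, so a_3 = 5

5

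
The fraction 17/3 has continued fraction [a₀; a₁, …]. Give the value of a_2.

2

17 = 5·3 + 2, so a_0 = 5
3 = 1·2 + 1, so a_1 = 1
2 = 2·1 + 0, so a_2 = 2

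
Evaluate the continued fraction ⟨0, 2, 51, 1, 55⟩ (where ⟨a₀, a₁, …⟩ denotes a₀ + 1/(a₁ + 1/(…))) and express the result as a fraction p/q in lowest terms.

Starting at the tail and folding back:
Start with 55.
1 + 1/(55/1) = 1 + 1/55 = 56/55
51 + 1/(56/55) = 51 + 55/56 = 2911/56
2 + 1/(2911/56) = 2 + 56/2911 = 5878/2911
0 + 1/(5878/2911) = 0 + 2911/5878 = 2911/5878

2911/5878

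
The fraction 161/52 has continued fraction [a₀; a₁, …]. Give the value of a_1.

161 ÷ 52 → quotient 3, remainder 5
52 ÷ 5 → quotient 10, remainder 2

10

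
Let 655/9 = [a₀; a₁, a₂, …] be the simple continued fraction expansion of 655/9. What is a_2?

3

655 ÷ 9 → quotient 72, remainder 7
9 ÷ 7 → quotient 1, remainder 2
7 ÷ 2 → quotient 3, remainder 1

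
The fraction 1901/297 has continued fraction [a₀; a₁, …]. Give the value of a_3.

59

Repeatedly divide and take the remainder:
⌊1901/297⌋ = 6, remainder 119
⌊297/119⌋ = 2, remainder 59
⌊119/59⌋ = 2, remainder 1
⌊59/1⌋ = 59, remainder 0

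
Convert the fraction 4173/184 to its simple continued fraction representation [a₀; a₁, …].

[22; 1, 2, 8, 2, 3]

4173 ÷ 184 → quotient 22, remainder 125
184 ÷ 125 → quotient 1, remainder 59
125 ÷ 59 → quotient 2, remainder 7
59 ÷ 7 → quotient 8, remainder 3
7 ÷ 3 → quotient 2, remainder 1
3 ÷ 1 → quotient 3, remainder 0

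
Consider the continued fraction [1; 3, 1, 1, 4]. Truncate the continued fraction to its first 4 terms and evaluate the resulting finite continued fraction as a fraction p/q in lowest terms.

9/7

Use the convergent recurrence hₖ = aₖ·hₖ₋₁ + hₖ₋₂ (and likewise for the denominators kₖ):
a_0 = 1: 1/1
a_1 = 3: 4/3
a_2 = 1: 5/4
a_3 = 1: 9/7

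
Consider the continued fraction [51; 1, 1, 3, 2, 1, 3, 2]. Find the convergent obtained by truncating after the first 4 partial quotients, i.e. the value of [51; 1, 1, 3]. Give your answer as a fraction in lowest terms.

361/7

Start with 3.
1 + 1/(3/1) = 1 + 1/3 = 4/3
1 + 1/(4/3) = 1 + 3/4 = 7/4
51 + 1/(7/4) = 51 + 4/7 = 361/7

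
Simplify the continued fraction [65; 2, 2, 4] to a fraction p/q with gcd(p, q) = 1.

1439/22

a_0 = 65: 65/1
a_1 = 2: 131/2
a_2 = 2: 327/5
a_3 = 4: 1439/22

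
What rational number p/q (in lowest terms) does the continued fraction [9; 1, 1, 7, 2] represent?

305/32

Build up convergents one term at a time:
a_0 = 9: 9/1
a_1 = 1: 10/1
a_2 = 1: 19/2
a_3 = 7: 143/15
a_4 = 2: 305/32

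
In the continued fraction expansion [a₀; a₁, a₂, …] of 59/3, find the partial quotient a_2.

2

Run the Euclidean algorithm, recording each quotient:
59 = 19·3 + 2, so a_0 = 19
3 = 1·2 + 1, so a_1 = 1
2 = 2·1 + 0, so a_2 = 2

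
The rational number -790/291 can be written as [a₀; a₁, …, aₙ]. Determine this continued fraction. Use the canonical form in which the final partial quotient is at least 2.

[-3; 3, 1, 1, 41]

⌊-790/291⌋ = -3, remainder 83
⌊291/83⌋ = 3, remainder 42
⌊83/42⌋ = 1, remainder 41
⌊42/41⌋ = 1, remainder 1
⌊41/1⌋ = 41, remainder 0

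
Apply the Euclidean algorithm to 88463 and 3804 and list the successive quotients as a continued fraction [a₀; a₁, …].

88463 = 23·3804 + 971, so a_0 = 23
3804 = 3·971 + 891, so a_1 = 3
971 = 1·891 + 80, so a_2 = 1
891 = 11·80 + 11, so a_3 = 11
80 = 7·11 + 3, so a_4 = 7
11 = 3·3 + 2, so a_5 = 3
3 = 1·2 + 1, so a_6 = 1
2 = 2·1 + 0, so a_7 = 2

[23; 3, 1, 11, 7, 3, 1, 2]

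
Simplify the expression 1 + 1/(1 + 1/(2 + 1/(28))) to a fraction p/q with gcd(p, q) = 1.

142/85

Work from the innermost term outward:
Start with 28.
2 + 1/(28/1) = 2 + 1/28 = 57/28
1 + 1/(57/28) = 1 + 28/57 = 85/57
1 + 1/(85/57) = 1 + 57/85 = 142/85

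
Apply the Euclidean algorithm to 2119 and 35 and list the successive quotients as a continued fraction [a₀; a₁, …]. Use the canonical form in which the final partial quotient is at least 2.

2119 ÷ 35 → quotient 60, remainder 19
35 ÷ 19 → quotient 1, remainder 16
19 ÷ 16 → quotient 1, remainder 3
16 ÷ 3 → quotient 5, remainder 1
3 ÷ 1 → quotient 3, remainder 0

[60; 1, 1, 5, 3]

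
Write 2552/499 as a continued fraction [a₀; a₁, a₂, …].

[5; 8, 1, 3, 14]

Repeatedly divide and take the remainder:
⌊2552/499⌋ = 5, remainder 57
⌊499/57⌋ = 8, remainder 43
⌊57/43⌋ = 1, remainder 14
⌊43/14⌋ = 3, remainder 1
⌊14/1⌋ = 14, remainder 0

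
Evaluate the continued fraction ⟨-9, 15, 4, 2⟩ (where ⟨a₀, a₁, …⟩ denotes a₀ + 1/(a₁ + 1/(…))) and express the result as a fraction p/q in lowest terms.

Compute successive convergents:
a_0 = -9: -9/1
a_1 = 15: -134/15
a_2 = 4: -545/61
a_3 = 2: -1224/137

-1224/137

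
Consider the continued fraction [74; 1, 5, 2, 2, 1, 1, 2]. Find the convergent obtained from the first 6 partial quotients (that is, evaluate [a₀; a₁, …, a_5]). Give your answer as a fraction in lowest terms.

a_0 = 74: 74/1
a_1 = 1: 75/1
a_2 = 5: 449/6
a_3 = 2: 973/13
a_4 = 2: 2395/32
a_5 = 1: 3368/45

3368/45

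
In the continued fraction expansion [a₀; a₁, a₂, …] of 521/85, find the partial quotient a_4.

Repeatedly divide and take the remainder:
⌊521/85⌋ = 6, remainder 11
⌊85/11⌋ = 7, remainder 8
⌊11/8⌋ = 1, remainder 3
⌊8/3⌋ = 2, remainder 2
⌊3/2⌋ = 1, remainder 1

1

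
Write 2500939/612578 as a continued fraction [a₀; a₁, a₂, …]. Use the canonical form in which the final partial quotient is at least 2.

Run the Euclidean algorithm, recording each quotient:
⌊2500939/612578⌋ = 4, remainder 50627
⌊612578/50627⌋ = 12, remainder 5054
⌊50627/5054⌋ = 10, remainder 87
⌊5054/87⌋ = 58, remainder 8
⌊87/8⌋ = 10, remainder 7
⌊8/7⌋ = 1, remainder 1
⌊7/1⌋ = 7, remainder 0

[4; 12, 10, 58, 10, 1, 7]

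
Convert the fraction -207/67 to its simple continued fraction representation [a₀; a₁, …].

Run the Euclidean algorithm, recording each quotient:
⌊-207/67⌋ = -4, remainder 61
⌊67/61⌋ = 1, remainder 6
⌊61/6⌋ = 10, remainder 1
⌊6/1⌋ = 6, remainder 0

[-4; 1, 10, 6]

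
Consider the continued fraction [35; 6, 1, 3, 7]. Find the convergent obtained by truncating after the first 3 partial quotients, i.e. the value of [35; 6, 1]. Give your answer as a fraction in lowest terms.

Starting at the tail and folding back:
Start with 1.
6 + 1/(1/1) = 6 + 1/1 = 7/1
35 + 1/(7/1) = 35 + 1/7 = 246/7

246/7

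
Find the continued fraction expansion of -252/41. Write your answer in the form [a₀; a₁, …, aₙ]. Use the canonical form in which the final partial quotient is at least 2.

[-7; 1, 5, 1, 5]

Apply division with remainder until the remainder is 0:
⌊-252/41⌋ = -7, remainder 35
⌊41/35⌋ = 1, remainder 6
⌊35/6⌋ = 5, remainder 5
⌊6/5⌋ = 1, remainder 1
⌊5/1⌋ = 5, remainder 0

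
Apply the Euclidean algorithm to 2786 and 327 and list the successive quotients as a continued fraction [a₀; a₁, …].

Run the Euclidean algorithm, recording each quotient:
⌊2786/327⌋ = 8, remainder 170
⌊327/170⌋ = 1, remainder 157
⌊170/157⌋ = 1, remainder 13
⌊157/13⌋ = 12, remainder 1
⌊13/1⌋ = 13, remainder 0

[8; 1, 1, 12, 13]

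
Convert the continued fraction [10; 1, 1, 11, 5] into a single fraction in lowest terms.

Starting at the tail and folding back:
Start with 5.
11 + 1/(5/1) = 11 + 1/5 = 56/5
1 + 1/(56/5) = 1 + 5/56 = 61/56
1 + 1/(61/56) = 1 + 56/61 = 117/61
10 + 1/(117/61) = 10 + 61/117 = 1231/117

1231/117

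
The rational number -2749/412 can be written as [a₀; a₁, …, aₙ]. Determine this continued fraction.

[-7; 3, 19, 3, 2]

-2749 = -7·412 + 135, so a_0 = -7
412 = 3·135 + 7, so a_1 = 3
135 = 19·7 + 2, so a_2 = 19
7 = 3·2 + 1, so a_3 = 3
2 = 2·1 + 0, so a_4 = 2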